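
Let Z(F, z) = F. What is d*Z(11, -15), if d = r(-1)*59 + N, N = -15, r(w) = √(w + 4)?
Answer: -165 + 649*√3 ≈ 959.10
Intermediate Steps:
r(w) = √(4 + w)
d = -15 + 59*√3 (d = √(4 - 1)*59 - 15 = √3*59 - 15 = 59*√3 - 15 = -15 + 59*√3 ≈ 87.191)
d*Z(11, -15) = (-15 + 59*√3)*11 = -165 + 649*√3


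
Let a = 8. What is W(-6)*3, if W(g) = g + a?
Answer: 6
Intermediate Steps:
W(g) = 8 + g (W(g) = g + 8 = 8 + g)
W(-6)*3 = (8 - 6)*3 = 2*3 = 6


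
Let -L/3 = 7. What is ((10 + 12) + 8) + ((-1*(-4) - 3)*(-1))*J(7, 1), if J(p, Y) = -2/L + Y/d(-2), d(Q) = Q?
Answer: 1277/42 ≈ 30.405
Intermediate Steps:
L = -21 (L = -3*7 = -21)
J(p, Y) = 2/21 - Y/2 (J(p, Y) = -2/(-21) + Y/(-2) = -2*(-1/21) + Y*(-½) = 2/21 - Y/2)
((10 + 12) + 8) + ((-1*(-4) - 3)*(-1))*J(7, 1) = ((10 + 12) + 8) + ((-1*(-4) - 3)*(-1))*(2/21 - ½*1) = (22 + 8) + ((4 - 3)*(-1))*(2/21 - ½) = 30 + (1*(-1))*(-17/42) = 30 - 1*(-17/42) = 30 + 17/42 = 1277/42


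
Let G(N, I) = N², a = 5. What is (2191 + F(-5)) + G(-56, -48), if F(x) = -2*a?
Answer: 5317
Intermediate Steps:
F(x) = -10 (F(x) = -2*5 = -10)
(2191 + F(-5)) + G(-56, -48) = (2191 - 10) + (-56)² = 2181 + 3136 = 5317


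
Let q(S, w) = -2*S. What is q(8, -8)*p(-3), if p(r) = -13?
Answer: 208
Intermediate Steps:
q(8, -8)*p(-3) = -2*8*(-13) = -16*(-13) = 208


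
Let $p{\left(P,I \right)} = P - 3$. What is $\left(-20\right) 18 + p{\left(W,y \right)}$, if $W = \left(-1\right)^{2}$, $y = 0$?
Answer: $-362$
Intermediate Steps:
$W = 1$
$p{\left(P,I \right)} = -3 + P$ ($p{\left(P,I \right)} = P - 3 = -3 + P$)
$\left(-20\right) 18 + p{\left(W,y \right)} = \left(-20\right) 18 + \left(-3 + 1\right) = -360 - 2 = -362$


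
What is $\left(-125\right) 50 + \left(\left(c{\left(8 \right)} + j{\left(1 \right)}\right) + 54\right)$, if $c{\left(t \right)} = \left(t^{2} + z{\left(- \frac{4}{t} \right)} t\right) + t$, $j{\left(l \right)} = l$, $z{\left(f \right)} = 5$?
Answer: $-6083$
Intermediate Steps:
$c{\left(t \right)} = t^{2} + 6 t$ ($c{\left(t \right)} = \left(t^{2} + 5 t\right) + t = t^{2} + 6 t$)
$\left(-125\right) 50 + \left(\left(c{\left(8 \right)} + j{\left(1 \right)}\right) + 54\right) = \left(-125\right) 50 + \left(\left(8 \left(6 + 8\right) + 1\right) + 54\right) = -6250 + \left(\left(8 \cdot 14 + 1\right) + 54\right) = -6250 + \left(\left(112 + 1\right) + 54\right) = -6250 + \left(113 + 54\right) = -6250 + 167 = -6083$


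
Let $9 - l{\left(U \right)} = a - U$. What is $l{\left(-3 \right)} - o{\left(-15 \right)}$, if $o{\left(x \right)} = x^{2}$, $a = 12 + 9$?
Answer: $-240$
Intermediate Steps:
$a = 21$
$l{\left(U \right)} = -12 + U$ ($l{\left(U \right)} = 9 - \left(21 - U\right) = 9 + \left(-21 + U\right) = -12 + U$)
$l{\left(-3 \right)} - o{\left(-15 \right)} = \left(-12 - 3\right) - \left(-15\right)^{2} = -15 - 225 = -240$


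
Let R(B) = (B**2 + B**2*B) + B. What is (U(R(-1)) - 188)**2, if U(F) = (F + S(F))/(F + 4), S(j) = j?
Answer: 320356/9 ≈ 35595.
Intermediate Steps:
R(B) = B + B**2 + B**3 (R(B) = (B**2 + B**3) + B = B + B**2 + B**3)
U(F) = 2*F/(4 + F) (U(F) = (F + F)/(F + 4) = (2*F)/(4 + F) = 2*F/(4 + F))
(U(R(-1)) - 188)**2 = (2*(-(1 - 1 + (-1)**2))/(4 - (1 - 1 + (-1)**2)) - 188)**2 = (2*(-(1 - 1 + 1))/(4 - (1 - 1 + 1)) - 188)**2 = (2*(-1*1)/(4 - 1*1) - 188)**2 = (2*(-1)/(4 - 1) - 188)**2 = (2*(-1)/3 - 188)**2 = (2*(-1)*(1/3) - 188)**2 = (-2/3 - 188)**2 = (-566/3)**2 = 320356/9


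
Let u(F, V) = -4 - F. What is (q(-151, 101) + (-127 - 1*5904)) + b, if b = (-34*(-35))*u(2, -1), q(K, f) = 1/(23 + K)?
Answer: -1685889/128 ≈ -13171.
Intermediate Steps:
b = -7140 (b = (-34*(-35))*(-4 - 1*2) = 1190*(-4 - 2) = 1190*(-6) = -7140)
(q(-151, 101) + (-127 - 1*5904)) + b = (1/(23 - 151) + (-127 - 1*5904)) - 7140 = (1/(-128) + (-127 - 5904)) - 7140 = (-1/128 - 6031) - 7140 = -771969/128 - 7140 = -1685889/128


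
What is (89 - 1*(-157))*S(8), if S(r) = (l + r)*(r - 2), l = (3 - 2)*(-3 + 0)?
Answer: 7380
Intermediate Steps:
l = -3 (l = 1*(-3) = -3)
S(r) = (-3 + r)*(-2 + r) (S(r) = (-3 + r)*(r - 2) = (-3 + r)*(-2 + r))
(89 - 1*(-157))*S(8) = (89 - 1*(-157))*(6 + 8² - 5*8) = (89 + 157)*(6 + 64 - 40) = 246*30 = 7380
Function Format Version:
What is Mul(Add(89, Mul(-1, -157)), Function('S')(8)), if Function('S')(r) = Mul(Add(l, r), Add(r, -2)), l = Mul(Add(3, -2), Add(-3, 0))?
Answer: 7380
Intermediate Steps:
l = -3 (l = Mul(1, -3) = -3)
Function('S')(r) = Mul(Add(-3, r), Add(-2, r)) (Function('S')(r) = Mul(Add(-3, r), Add(r, -2)) = Mul(Add(-3, r), Add(-2, r)))
Mul(Add(89, Mul(-1, -157)), Function('S')(8)) = Mul(Add(89, Mul(-1, -157)), Add(6, Pow(8, 2), Mul(-5, 8))) = Mul(Add(89, 157), Add(6, 64, -40)) = Mul(246, 30) = 7380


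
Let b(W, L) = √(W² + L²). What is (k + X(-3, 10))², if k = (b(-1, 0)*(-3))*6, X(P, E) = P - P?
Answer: 324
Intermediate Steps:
X(P, E) = 0
b(W, L) = √(L² + W²)
k = -18 (k = (√(0² + (-1)²)*(-3))*6 = (√(0 + 1)*(-3))*6 = (√1*(-3))*6 = (1*(-3))*6 = -3*6 = -18)
(k + X(-3, 10))² = (-18 + 0)² = (-18)² = 324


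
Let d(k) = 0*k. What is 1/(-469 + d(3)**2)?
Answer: -1/469 ≈ -0.0021322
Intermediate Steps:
d(k) = 0
1/(-469 + d(3)**2) = 1/(-469 + 0**2) = 1/(-469 + 0) = 1/(-469) = -1/469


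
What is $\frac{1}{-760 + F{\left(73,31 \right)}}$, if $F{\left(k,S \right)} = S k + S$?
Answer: $\frac{1}{1534} \approx 0.00065189$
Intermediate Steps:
$F{\left(k,S \right)} = S + S k$
$\frac{1}{-760 + F{\left(73,31 \right)}} = \frac{1}{-760 + 31 \left(1 + 73\right)} = \frac{1}{-760 + 31 \cdot 74} = \frac{1}{-760 + 2294} = \frac{1}{1534}$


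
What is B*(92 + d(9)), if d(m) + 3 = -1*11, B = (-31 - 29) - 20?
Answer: -6240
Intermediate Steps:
B = -80 (B = -60 - 20 = -80)
d(m) = -14 (d(m) = -3 - 1*11 = -3 - 11 = -14)
B*(92 + d(9)) = -80*(92 - 14) = -80*78 = -6240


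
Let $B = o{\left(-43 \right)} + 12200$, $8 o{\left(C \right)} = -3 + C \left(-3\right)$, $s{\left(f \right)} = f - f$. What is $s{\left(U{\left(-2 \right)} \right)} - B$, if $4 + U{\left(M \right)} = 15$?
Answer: $- \frac{48863}{4} \approx -12216.0$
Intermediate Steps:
$U{\left(M \right)} = 11$ ($U{\left(M \right)} = -4 + 15 = 11$)
$s{\left(f \right)} = 0$
$o{\left(C \right)} = - \frac{3}{8} - \frac{3 C}{8}$ ($o{\left(C \right)} = \frac{-3 + C \left(-3\right)}{8} = \frac{-3 - 3 C}{8} = - \frac{3}{8} - \frac{3 C}{8}$)
$B = \frac{48863}{4}$ ($B = \left(- \frac{3}{8} - - \frac{129}{8}\right) + 12200 = \left(- \frac{3}{8} + \frac{129}{8}\right) + 12200 = \frac{63}{4} + 12200 = \frac{48863}{4} \approx 12216.0$)
$s{\left(U{\left(-2 \right)} \right)} - B = 0 - \frac{48863}{4} = - \frac{48863}{4}$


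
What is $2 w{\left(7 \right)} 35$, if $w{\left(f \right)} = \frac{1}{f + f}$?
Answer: $5$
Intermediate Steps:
$w{\left(f \right)} = \frac{1}{2 f}$
$2 w{\left(7 \right)} 35 = 2 \frac{1}{2 \cdot 7} \cdot 35 = 2 \cdot \frac{1}{2} \cdot \frac{1}{7} \cdot 35 = 2 \cdot \frac{1}{14} \cdot 35 = \frac{1}{7} \cdot 35 = 5$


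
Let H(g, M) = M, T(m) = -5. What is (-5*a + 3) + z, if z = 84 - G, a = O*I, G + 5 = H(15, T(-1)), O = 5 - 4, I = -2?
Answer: 107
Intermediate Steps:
O = 1
G = -10 (G = -5 - 5 = -10)
a = -2 (a = 1*(-2) = -2)
z = 94 (z = 84 - 1*(-10) = 84 + 10 = 94)
(-5*a + 3) + z = (-5*(-2) + 3) + 94 = (10 + 3) + 94 = 13 + 94 = 107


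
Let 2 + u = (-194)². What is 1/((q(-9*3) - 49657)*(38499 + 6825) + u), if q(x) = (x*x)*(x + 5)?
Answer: -1/2977522546 ≈ -3.3585e-10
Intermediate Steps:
u = 37634 (u = -2 + (-194)² = -2 + 37636 = 37634)
q(x) = x²*(5 + x)
1/((q(-9*3) - 49657)*(38499 + 6825) + u) = 1/(((-9*3)²*(5 - 9*3) - 49657)*(38499 + 6825) + 37634) = 1/(((-27)²*(5 - 27) - 49657)*45324 + 37634) = 1/((729*(-22) - 49657)*45324 + 37634) = 1/((-16038 - 49657)*45324 + 37634) = 1/(-65695*45324 + 37634) = 1/(-2977560180 + 37634) = 1/(-2977522546) = -1/2977522546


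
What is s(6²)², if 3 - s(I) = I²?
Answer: 1671849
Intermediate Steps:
s(I) = 3 - I²
s(6²)² = (3 - (6²)²)² = (3 - 1*36²)² = (3 - 1*1296)² = (3 - 1296)² = (-1293)² = 1671849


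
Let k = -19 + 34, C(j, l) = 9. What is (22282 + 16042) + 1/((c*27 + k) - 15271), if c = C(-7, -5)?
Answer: 575358211/15013 ≈ 38324.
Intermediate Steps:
k = 15
c = 9
(22282 + 16042) + 1/((c*27 + k) - 15271) = (22282 + 16042) + 1/((9*27 + 15) - 15271) = 38324 + 1/((243 + 15) - 15271) = 38324 + 1/(258 - 15271) = 38324 + 1/(-15013) = 38324 - 1/15013 = 575358211/15013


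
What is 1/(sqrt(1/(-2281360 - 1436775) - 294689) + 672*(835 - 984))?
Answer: -15512059220/1553237119475369 - I*sqrt(1018484073977491290)/18638845433704428 ≈ -9.9869e-6 - 5.4145e-8*I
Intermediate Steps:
1/(sqrt(1/(-2281360 - 1436775) - 294689) + 672*(835 - 984)) = 1/(sqrt(1/(-3718135) - 294689) + 672*(-149)) = 1/(sqrt(-1/3718135 - 294689) - 100128) = 1/(sqrt(-1095693485016/3718135) - 100128) = 1/(2*I*sqrt(1018484073977491290)/3718135 - 100128) = 1/(-100128 + 2*I*sqrt(1018484073977491290)/3718135)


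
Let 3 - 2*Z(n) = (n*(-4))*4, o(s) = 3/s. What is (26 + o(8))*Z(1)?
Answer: 4009/16 ≈ 250.56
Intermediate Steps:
Z(n) = 3/2 + 8*n (Z(n) = 3/2 - n*(-4)*4/2 = 3/2 - (-4*n)*4/2 = 3/2 - (-8)*n = 3/2 + 8*n)
(26 + o(8))*Z(1) = (26 + 3/8)*(3/2 + 8*1) = (26 + 3*(⅛))*(3/2 + 8) = (26 + 3/8)*(19/2) = (211/8)*(19/2) = 4009/16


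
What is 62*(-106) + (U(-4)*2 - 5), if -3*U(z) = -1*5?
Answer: -19721/3 ≈ -6573.7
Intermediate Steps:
U(z) = 5/3 (U(z) = -(-1)*5/3 = -⅓*(-5) = 5/3)
62*(-106) + (U(-4)*2 - 5) = 62*(-106) + ((5/3)*2 - 5) = -6572 + (10/3 - 5) = -6572 - 5/3 = -19721/3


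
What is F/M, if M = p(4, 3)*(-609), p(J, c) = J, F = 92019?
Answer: -30673/812 ≈ -37.775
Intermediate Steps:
M = -2436 (M = 4*(-609) = -2436)
F/M = 92019/(-2436) = 92019*(-1/2436) = -30673/812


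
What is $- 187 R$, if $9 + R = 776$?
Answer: $-143429$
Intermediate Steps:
$R = 767$ ($R = -9 + 776 = 767$)
$- 187 R = \left(-187\right) 767 = -143429$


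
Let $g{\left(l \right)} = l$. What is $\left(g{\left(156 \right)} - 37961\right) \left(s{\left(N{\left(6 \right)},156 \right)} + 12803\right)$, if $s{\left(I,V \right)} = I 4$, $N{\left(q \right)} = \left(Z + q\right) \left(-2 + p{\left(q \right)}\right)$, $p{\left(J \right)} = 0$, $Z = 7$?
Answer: $-480085695$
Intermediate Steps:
$N{\left(q \right)} = -14 - 2 q$ ($N{\left(q \right)} = \left(7 + q\right) \left(-2 + 0\right) = \left(7 + q\right) \left(-2\right) = -14 - 2 q$)
$s{\left(I,V \right)} = 4 I$
$\left(g{\left(156 \right)} - 37961\right) \left(s{\left(N{\left(6 \right)},156 \right)} + 12803\right) = \left(156 - 37961\right) \left(4 \left(-14 - 12\right) + 12803\right) = - 37805 \left(4 \left(-14 - 12\right) + 12803\right) = - 37805 \left(4 \left(-26\right) + 12803\right) = - 37805 \left(-104 + 12803\right) = \left(-37805\right) 12699 = -480085695$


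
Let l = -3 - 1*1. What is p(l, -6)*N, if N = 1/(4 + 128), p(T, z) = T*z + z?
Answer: 3/22 ≈ 0.13636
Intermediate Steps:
l = -4 (l = -3 - 1 = -4)
p(T, z) = z + T*z
N = 1/132 ≈ 0.0075758
p(l, -6)*N = -6*(1 - 4)*(1/132) = -6*(-3)*(1/132) = 18*(1/132) = 3/22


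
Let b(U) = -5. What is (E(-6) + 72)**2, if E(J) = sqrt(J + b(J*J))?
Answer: (72 + I*sqrt(11))**2 ≈ 5173.0 + 477.59*I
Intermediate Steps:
E(J) = sqrt(-5 + J) (E(J) = sqrt(J - 5) = sqrt(-5 + J))
(E(-6) + 72)**2 = (sqrt(-5 - 6) + 72)**2 = (sqrt(-11) + 72)**2 = (I*sqrt(11) + 72)**2 = (72 + I*sqrt(11))**2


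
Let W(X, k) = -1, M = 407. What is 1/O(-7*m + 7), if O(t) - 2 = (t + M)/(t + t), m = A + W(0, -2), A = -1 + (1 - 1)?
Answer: 21/256 ≈ 0.082031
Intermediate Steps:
A = -1 (A = -1 + 0 = -1)
m = -2 (m = -1 - 1 = -2)
O(t) = 2 + (407 + t)/(2*t) (O(t) = 2 + (t + 407)/(t + t) = 2 + (407 + t)/((2*t)) = 2 + (407 + t)*(1/(2*t)) = 2 + (407 + t)/(2*t))
1/O(-7*m + 7) = 1/((407 + 5*(-7*(-2) + 7))/(2*(-7*(-2) + 7))) = 1/((407 + 5*(14 + 7))/(2*(14 + 7))) = 1/((½)*(407 + 5*21)/21) = 1/((½)*(1/21)*(407 + 105)) = 1/((½)*(1/21)*512) = 1/(256/21) = 21/256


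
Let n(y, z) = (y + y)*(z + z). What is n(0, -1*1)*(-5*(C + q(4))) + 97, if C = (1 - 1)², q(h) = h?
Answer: 97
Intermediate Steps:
n(y, z) = 4*y*z (n(y, z) = (2*y)*(2*z) = 4*y*z)
C = 0 (C = 0² = 0)
n(0, -1*1)*(-5*(C + q(4))) + 97 = (4*0*(-1*1))*(-5*(0 + 4)) + 97 = (4*0*(-1))*(-5*4) + 97 = 0*(-20) + 97 = 0 + 97 = 97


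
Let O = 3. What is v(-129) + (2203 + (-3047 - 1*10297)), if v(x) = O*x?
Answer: -11528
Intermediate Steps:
v(x) = 3*x
v(-129) + (2203 + (-3047 - 1*10297)) = 3*(-129) + (2203 + (-3047 - 1*10297)) = -387 + (2203 + (-3047 - 10297)) = -387 + (2203 - 13344) = -387 - 11141 = -11528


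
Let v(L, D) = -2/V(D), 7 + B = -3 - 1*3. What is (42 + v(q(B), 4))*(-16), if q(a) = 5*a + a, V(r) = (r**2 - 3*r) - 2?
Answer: -656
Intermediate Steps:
V(r) = -2 + r**2 - 3*r
B = -13 (B = -7 + (-3 - 1*3) = -7 + (-3 - 3) = -7 - 6 = -13)
q(a) = 6*a
v(L, D) = -2/(-2 + D**2 - 3*D)
(42 + v(q(B), 4))*(-16) = (42 + 2/(2 - 1*4**2 + 3*4))*(-16) = (42 + 2/(2 - 1*16 + 12))*(-16) = (42 + 2/(2 - 16 + 12))*(-16) = (42 + 2/(-2))*(-16) = (42 + 2*(-1/2))*(-16) = (42 - 1)*(-16) = 41*(-16) = -656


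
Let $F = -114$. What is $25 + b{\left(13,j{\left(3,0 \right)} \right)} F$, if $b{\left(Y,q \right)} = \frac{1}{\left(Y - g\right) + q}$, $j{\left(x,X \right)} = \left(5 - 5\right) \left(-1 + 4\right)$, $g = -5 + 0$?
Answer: $\frac{56}{3} \approx 18.667$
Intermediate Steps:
$g = -5$
$j{\left(x,X \right)} = 0$ ($j{\left(x,X \right)} = 0 \cdot 3 = 0$)
$b{\left(Y,q \right)} = \frac{1}{5 + Y + q}$ ($b{\left(Y,q \right)} = \frac{1}{\left(Y - -5\right) + q} = \frac{1}{\left(Y + 5\right) + q} = \frac{1}{\left(5 + Y\right) + q} = \frac{1}{5 + Y + q}$)
$25 + b{\left(13,j{\left(3,0 \right)} \right)} F = 25 + \frac{1}{5 + 13 + 0} \left(-114\right) = 25 + \frac{1}{18} \left(-114\right) = 25 - \frac{19}{3} = \frac{56}{3}$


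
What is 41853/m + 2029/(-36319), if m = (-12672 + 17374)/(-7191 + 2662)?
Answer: -6884357235961/170771938 ≈ -40313.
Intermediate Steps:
m = -4702/4529 (m = 4702/(-4529) = 4702*(-1/4529) = -4702/4529 ≈ -1.0382)
41853/m + 2029/(-36319) = 41853/(-4702/4529) + 2029/(-36319) = 41853*(-4529/4702) + 2029*(-1/36319) = -189552237/4702 - 2029/36319 = -6884357235961/170771938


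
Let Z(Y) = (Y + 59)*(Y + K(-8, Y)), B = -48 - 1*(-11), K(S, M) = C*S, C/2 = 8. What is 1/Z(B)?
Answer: -1/3630 ≈ -0.00027548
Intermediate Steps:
C = 16 (C = 2*8 = 16)
K(S, M) = 16*S
B = -37 (B = -48 + 11 = -37)
Z(Y) = (-128 + Y)*(59 + Y) (Z(Y) = (Y + 59)*(Y + 16*(-8)) = (59 + Y)*(Y - 128) = (59 + Y)*(-128 + Y) = (-128 + Y)*(59 + Y))
1/Z(B) = 1/(-7552 + (-37)**2 - 69*(-37)) = 1/(-7552 + 1369 + 2553) = 1/(-3630) = -1/3630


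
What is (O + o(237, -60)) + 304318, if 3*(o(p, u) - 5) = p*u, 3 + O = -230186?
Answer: 69394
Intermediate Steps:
O = -230189 (O = -3 - 230186 = -230189)
o(p, u) = 5 + p*u/3 (o(p, u) = 5 + (p*u)/3 = 5 + p*u/3)
(O + o(237, -60)) + 304318 = (-230189 + (5 + (⅓)*237*(-60))) + 304318 = (-230189 + (5 - 4740)) + 304318 = (-230189 - 4735) + 304318 = -234924 + 304318 = 69394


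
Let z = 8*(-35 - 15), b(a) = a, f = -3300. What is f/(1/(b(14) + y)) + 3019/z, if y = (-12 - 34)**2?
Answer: -2811603019/400 ≈ -7.0290e+6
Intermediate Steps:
y = 2116 (y = (-46)**2 = 2116)
z = -400 (z = 8*(-50) = -400)
f/(1/(b(14) + y)) + 3019/z = -3300/(1/(14 + 2116)) + 3019/(-400) = -3300/(1/2130) + 3019*(-1/400) = -3300/1/2130 - 3019/400 = -3300*2130 - 3019/400 = -7029000 - 3019/400 = -2811603019/400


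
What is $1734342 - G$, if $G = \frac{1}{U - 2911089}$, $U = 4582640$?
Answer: $\frac{2899041104441}{1671551} \approx 1.7343 \cdot 10^{6}$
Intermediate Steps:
$G = \frac{1}{1671551}$ ($G = \frac{1}{4582640 - 2911089} = \frac{1}{1671551} \approx 5.9825 \cdot 10^{-7}$)
$1734342 - G = 1734342 - \frac{1}{1671551} = \frac{2899041104441}{1671551}$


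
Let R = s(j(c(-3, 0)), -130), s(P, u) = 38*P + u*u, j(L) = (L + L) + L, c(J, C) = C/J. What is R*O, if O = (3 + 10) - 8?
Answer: 84500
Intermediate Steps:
j(L) = 3*L (j(L) = 2*L + L = 3*L)
s(P, u) = u² + 38*P (s(P, u) = 38*P + u² = u² + 38*P)
R = 16900 (R = (-130)² + 38*(3*(0/(-3))) = 16900 + 38*(3*(0*(-⅓))) = 16900 + 38*(3*0) = 16900 + 38*0 = 16900 + 0 = 16900)
O = 5 (O = 13 - 8 = 5)
R*O = 16900*5 = 84500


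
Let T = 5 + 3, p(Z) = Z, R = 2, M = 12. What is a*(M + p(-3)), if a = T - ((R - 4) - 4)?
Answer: 126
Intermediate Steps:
T = 8
a = 14 (a = 8 - ((2 - 4) - 4) = 8 - (-2 - 4) = 8 - 1*(-6) = 8 + 6 = 14)
a*(M + p(-3)) = 14*(12 - 3) = 14*9 = 126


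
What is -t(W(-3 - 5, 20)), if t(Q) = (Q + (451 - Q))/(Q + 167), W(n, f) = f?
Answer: -41/17 ≈ -2.4118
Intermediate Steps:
t(Q) = 451/(167 + Q)
-t(W(-3 - 5, 20)) = -451/(167 + 20) = -451/187 = -1*41/17 = -41/17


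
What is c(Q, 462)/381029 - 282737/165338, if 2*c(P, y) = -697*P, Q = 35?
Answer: -54873853314/31499286401 ≈ -1.7421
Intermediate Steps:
c(P, y) = -697*P/2 (c(P, y) = (-697*P)/2 = -697*P/2)
c(Q, 462)/381029 - 282737/165338 = -697/2*35/381029 - 282737/165338 = -24395/2*1/381029 - 282737*1/165338 = -24395/762058 - 282737/165338 = -54873853314/31499286401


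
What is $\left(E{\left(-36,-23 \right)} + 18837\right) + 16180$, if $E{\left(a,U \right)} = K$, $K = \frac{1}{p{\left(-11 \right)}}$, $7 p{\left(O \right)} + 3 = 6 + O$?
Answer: $\frac{280129}{8} \approx 35016.0$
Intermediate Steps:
$p{\left(O \right)} = \frac{3}{7} + \frac{O}{7}$ ($p{\left(O \right)} = - \frac{3}{7} + \frac{6 + O}{7} = - \frac{3}{7} + \left(\frac{6}{7} + \frac{O}{7}\right) = \frac{3}{7} + \frac{O}{7}$)
$K = - \frac{7}{8}$ ($K = \frac{1}{\frac{3}{7} + \frac{1}{7} \left(-11\right)} = \frac{1}{\frac{3}{7} - \frac{11}{7}} = \frac{1}{- \frac{8}{7}} = - \frac{7}{8} \approx -0.875$)
$E{\left(a,U \right)} = - \frac{7}{8}$
$\left(E{\left(-36,-23 \right)} + 18837\right) + 16180 = \left(- \frac{7}{8} + 18837\right) + 16180 = \frac{150689}{8} + 16180 = \frac{280129}{8}$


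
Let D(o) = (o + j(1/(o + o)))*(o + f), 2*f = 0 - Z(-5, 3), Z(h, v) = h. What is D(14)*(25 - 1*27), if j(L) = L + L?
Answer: -6501/14 ≈ -464.36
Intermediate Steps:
j(L) = 2*L
f = 5/2 (f = (0 - 1*(-5))/2 = (0 + 5)/2 = (½)*5 = 5/2 ≈ 2.5000)
D(o) = (5/2 + o)*(o + 1/o) (D(o) = (o + 2/(o + o))*(o + 5/2) = (o + 2/((2*o)))*(5/2 + o) = (o + 2*(1/(2*o)))*(5/2 + o) = (o + 1/o)*(5/2 + o) = (5/2 + o)*(o + 1/o))
D(14)*(25 - 1*27) = (1 + 14² + (5/2)*14 + (5/2)/14)*(25 - 1*27) = (1 + 196 + 35 + (5/2)*(1/14))*(25 - 27) = (1 + 196 + 35 + 5/28)*(-2) = (6501/28)*(-2) = -6501/14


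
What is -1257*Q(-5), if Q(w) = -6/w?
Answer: -7542/5 ≈ -1508.4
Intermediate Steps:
-1257*Q(-5) = -(-7542)/(-5) = -(-7542)*(-1)/5 = -1257*6/5 = -7542/5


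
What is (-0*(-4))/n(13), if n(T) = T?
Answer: 0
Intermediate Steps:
(-0*(-4))/n(13) = (-0*(-4))/13 = (-1*0*(-4))*(1/13) = (0*(-4))*(1/13) = 0*(1/13) = 0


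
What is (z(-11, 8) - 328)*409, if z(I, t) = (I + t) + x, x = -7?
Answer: -138242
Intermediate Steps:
z(I, t) = -7 + I + t (z(I, t) = (I + t) - 7 = -7 + I + t)
(z(-11, 8) - 328)*409 = ((-7 - 11 + 8) - 328)*409 = (-10 - 328)*409 = -338*409 = -138242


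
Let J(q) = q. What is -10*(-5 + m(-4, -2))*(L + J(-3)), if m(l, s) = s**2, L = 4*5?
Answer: 170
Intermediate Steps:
L = 20
-10*(-5 + m(-4, -2))*(L + J(-3)) = -10*(-5 + (-2)**2)*(20 - 3) = -10*(-5 + 4)*17 = -(-10)*17 = -10*(-17) = 170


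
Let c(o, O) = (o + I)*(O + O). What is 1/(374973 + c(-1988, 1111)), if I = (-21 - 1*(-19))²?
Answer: -1/4033475 ≈ -2.4793e-7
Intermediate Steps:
I = 4 (I = (-21 + 19)² = (-2)² = 4)
c(o, O) = 2*O*(4 + o) (c(o, O) = (o + 4)*(O + O) = (4 + o)*(2*O) = 2*O*(4 + o))
1/(374973 + c(-1988, 1111)) = 1/(374973 + 2*1111*(4 - 1988)) = 1/(374973 + 2*1111*(-1984)) = 1/(374973 - 4408448) = 1/(-4033475) = -1/4033475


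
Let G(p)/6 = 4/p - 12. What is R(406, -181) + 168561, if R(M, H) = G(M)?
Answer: 34203279/203 ≈ 1.6849e+5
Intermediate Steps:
G(p) = -72 + 24/p (G(p) = 6*(4/p - 12) = 6*(-12 + 4/p) = -72 + 24/p)
R(M, H) = -72 + 24/M
R(406, -181) + 168561 = (-72 + 24/406) + 168561 = (-72 + 24*(1/406)) + 168561 = (-72 + 12/203) + 168561 = -14604/203 + 168561 = 34203279/203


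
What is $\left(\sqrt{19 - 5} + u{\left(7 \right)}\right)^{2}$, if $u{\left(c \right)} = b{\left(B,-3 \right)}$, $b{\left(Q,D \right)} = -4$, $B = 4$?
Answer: $\left(4 - \sqrt{14}\right)^{2} \approx 0.066741$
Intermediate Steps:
$u{\left(c \right)} = -4$
$\left(\sqrt{19 - 5} + u{\left(7 \right)}\right)^{2} = \left(\sqrt{19 - 5} - 4\right)^{2} = \left(\sqrt{14} - 4\right)^{2} = \left(-4 + \sqrt{14}\right)^{2}$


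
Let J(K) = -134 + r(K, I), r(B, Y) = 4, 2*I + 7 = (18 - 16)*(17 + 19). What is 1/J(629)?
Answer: -1/130 ≈ -0.0076923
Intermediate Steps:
I = 65/2 (I = -7/2 + ((18 - 16)*(17 + 19))/2 = -7/2 + (2*36)/2 = -7/2 + (½)*72 = -7/2 + 36 = 65/2 ≈ 32.500)
J(K) = -130 (J(K) = -134 + 4 = -130)
1/J(629) = 1/(-130) = -1/130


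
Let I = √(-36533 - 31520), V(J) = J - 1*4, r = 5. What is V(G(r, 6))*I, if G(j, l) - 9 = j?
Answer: 10*I*√68053 ≈ 2608.7*I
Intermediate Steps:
G(j, l) = 9 + j
V(J) = -4 + J (V(J) = J - 4 = -4 + J)
I = I*√68053 (I = √(-68053) = I*√68053 ≈ 260.87*I)
V(G(r, 6))*I = (-4 + (9 + 5))*(I*√68053) = (-4 + 14)*(I*√68053) = 10*(I*√68053) = 10*I*√68053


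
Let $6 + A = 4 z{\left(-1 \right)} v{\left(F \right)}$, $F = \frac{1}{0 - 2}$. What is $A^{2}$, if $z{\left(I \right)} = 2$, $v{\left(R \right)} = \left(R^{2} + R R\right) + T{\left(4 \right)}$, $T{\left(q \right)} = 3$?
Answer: $484$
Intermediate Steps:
$F = - \frac{1}{2}$ ($F = \frac{1}{-2} = - \frac{1}{2} \approx -0.5$)
$v{\left(R \right)} = 3 + 2 R^{2}$ ($v{\left(R \right)} = \left(R^{2} + R R\right) + 3 = \left(R^{2} + R^{2}\right) + 3 = 2 R^{2} + 3 = 3 + 2 R^{2}$)
$A = 22$ ($A = -6 + 4 \cdot 2 \left(3 + 2 \left(- \frac{1}{2}\right)^{2}\right) = -6 + 8 \left(3 + 2 \cdot \frac{1}{4}\right) = -6 + 8 \left(3 + \frac{1}{2}\right) = -6 + 8 \cdot \frac{7}{2} = -6 + 28 = 22$)
$A^{2} = 22^{2} = 484$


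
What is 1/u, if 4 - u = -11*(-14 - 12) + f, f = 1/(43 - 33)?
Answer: -10/2821 ≈ -0.0035448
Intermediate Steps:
f = ⅒ (f = 1/10 = ⅒ ≈ 0.10000)
u = -2821/10 (u = 4 - (-11*(-14 - 12) + ⅒) = 4 - (-11*(-26) + ⅒) = 4 - (286 + ⅒) = 4 - 1*2861/10 = 4 - 2861/10 = -2821/10 ≈ -282.10)
1/u = 1/(-2821/10) = -10/2821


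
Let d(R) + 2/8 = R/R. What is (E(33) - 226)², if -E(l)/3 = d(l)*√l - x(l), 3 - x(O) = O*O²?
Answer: 186720783217/16 + 486126*√33 ≈ 1.1673e+10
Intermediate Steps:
x(O) = 3 - O³ (x(O) = 3 - O*O² = 3 - O³)
d(R) = ¾ (d(R) = -¼ + R/R = -¼ + 1 = ¾)
E(l) = 9 - 3*l³ - 9*√l/4 (E(l) = -3*(3*√l/4 - (3 - l³)) = -3*(3*√l/4 + (-3 + l³)) = -3*(-3 + l³ + 3*√l/4) = 9 - 3*l³ - 9*√l/4)
(E(33) - 226)² = ((9 - 3*33³ - 9*√33/4) - 226)² = ((9 - 3*35937 - 9*√33/4) - 226)² = ((9 - 107811 - 9*√33/4) - 226)² = ((-107802 - 9*√33/4) - 226)² = (-108028 - 9*√33/4)²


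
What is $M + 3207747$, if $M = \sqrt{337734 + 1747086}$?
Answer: $3207747 + 2 \sqrt{521205} \approx 3.2092 \cdot 10^{6}$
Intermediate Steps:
$M = 2 \sqrt{521205}$ ($M = \sqrt{2084820} = 2 \sqrt{521205} \approx 1443.9$)
$M + 3207747 = 2 \sqrt{521205} + 3207747 = 3207747 + 2 \sqrt{521205}$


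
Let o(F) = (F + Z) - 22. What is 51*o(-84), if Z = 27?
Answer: -4029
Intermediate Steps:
o(F) = 5 + F (o(F) = (F + 27) - 22 = (27 + F) - 22 = 5 + F)
51*o(-84) = 51*(5 - 84) = 51*(-79) = -4029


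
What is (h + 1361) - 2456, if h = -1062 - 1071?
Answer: -3228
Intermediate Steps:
h = -2133
(h + 1361) - 2456 = (-2133 + 1361) - 2456 = -772 - 2456 = -3228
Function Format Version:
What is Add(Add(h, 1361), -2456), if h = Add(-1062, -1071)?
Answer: -3228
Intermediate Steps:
h = -2133
Add(Add(h, 1361), -2456) = Add(Add(-2133, 1361), -2456) = Add(-772, -2456) = -3228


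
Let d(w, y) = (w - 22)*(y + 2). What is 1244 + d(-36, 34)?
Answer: -844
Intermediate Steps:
d(w, y) = (-22 + w)*(2 + y)
1244 + d(-36, 34) = 1244 + (-44 - 22*34 + 2*(-36) - 36*34) = 1244 + (-44 - 748 - 72 - 1224) = 1244 - 2088 = -844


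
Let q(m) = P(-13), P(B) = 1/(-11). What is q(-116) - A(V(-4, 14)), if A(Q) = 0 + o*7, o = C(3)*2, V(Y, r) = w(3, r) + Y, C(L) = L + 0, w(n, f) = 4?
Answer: -463/11 ≈ -42.091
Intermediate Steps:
C(L) = L
V(Y, r) = 4 + Y
o = 6 (o = 3*2 = 6)
P(B) = -1/11
q(m) = -1/11
A(Q) = 42 (A(Q) = 0 + 6*7 = 0 + 42 = 42)
q(-116) - A(V(-4, 14)) = -1/11 - 1*42 = -1/11 - 42 = -463/11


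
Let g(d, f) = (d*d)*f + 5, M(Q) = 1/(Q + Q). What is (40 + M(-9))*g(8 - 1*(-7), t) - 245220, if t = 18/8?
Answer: -16185485/72 ≈ -2.2480e+5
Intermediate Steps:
t = 9/4 (t = 18*(⅛) = 9/4 ≈ 2.2500)
M(Q) = 1/(2*Q)
g(d, f) = 5 + f*d² (g(d, f) = d²*f + 5 = f*d² + 5 = 5 + f*d²)
(40 + M(-9))*g(8 - 1*(-7), t) - 245220 = (40 + (½)/(-9))*(5 + 9*(8 - 1*(-7))²/4) - 245220 = (40 + (½)*(-⅑))*(5 + 9*(8 + 7)²/4) - 245220 = (40 - 1/18)*(5 + (9/4)*15²) - 245220 = 719*(5 + (9/4)*225)/18 - 245220 = 719*(5 + 2025/4)/18 - 245220 = (719/18)*(2045/4) - 245220 = 1470355/72 - 245220 = -16185485/72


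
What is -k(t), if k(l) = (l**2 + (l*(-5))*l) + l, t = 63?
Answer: 15813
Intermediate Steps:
k(l) = l - 4*l**2 (k(l) = (l**2 + (-5*l)*l) + l = (l**2 - 5*l**2) + l = -4*l**2 + l = l - 4*l**2)
-k(t) = -63*(1 - 4*63) = -63*(1 - 252) = -63*(-251) = -1*(-15813) = 15813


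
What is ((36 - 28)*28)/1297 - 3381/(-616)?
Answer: 646163/114136 ≈ 5.6613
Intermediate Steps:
((36 - 28)*28)/1297 - 3381/(-616) = (8*28)*(1/1297) - 3381*(-1/616) = 224*(1/1297) + 483/88 = 224/1297 + 483/88 = 646163/114136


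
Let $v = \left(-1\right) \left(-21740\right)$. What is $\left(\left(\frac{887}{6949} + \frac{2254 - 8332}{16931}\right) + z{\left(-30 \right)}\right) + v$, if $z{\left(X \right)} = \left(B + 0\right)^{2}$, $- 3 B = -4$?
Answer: $\frac{23021725019819}{1058881671} \approx 21742.0$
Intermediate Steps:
$B = \frac{4}{3}$ ($B = \left(- \frac{1}{3}\right) \left(-4\right) = \frac{4}{3} \approx 1.3333$)
$z{\left(X \right)} = \frac{16}{9}$ ($z{\left(X \right)} = \left(\frac{4}{3} + 0\right)^{2} = \left(\frac{4}{3}\right)^{2} = \frac{16}{9}$)
$v = 21740$
$\left(\left(\frac{887}{6949} + \frac{2254 - 8332}{16931}\right) + z{\left(-30 \right)}\right) + v = \left(\left(\frac{887}{6949} + \frac{2254 - 8332}{16931}\right) + \frac{16}{9}\right) + 21740 = \left(\left(887 \cdot \frac{1}{6949} - \frac{6078}{16931}\right) + \frac{16}{9}\right) + 21740 = \left(\left(\frac{887}{6949} - \frac{6078}{16931}\right) + \frac{16}{9}\right) + 21740 = \left(- \frac{27218225}{117653519} + \frac{16}{9}\right) + 21740 = \frac{1637492279}{1058881671} + 21740 = \frac{23021725019819}{1058881671}$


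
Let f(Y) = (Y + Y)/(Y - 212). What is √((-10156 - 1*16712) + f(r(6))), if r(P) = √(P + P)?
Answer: √(-2848008 + 26866*√3)/√(106 - √3) ≈ 163.91*I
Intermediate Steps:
r(P) = √2*√P (r(P) = √(2*P) = √2*√P)
f(Y) = 2*Y/(-212 + Y) (f(Y) = (2*Y)/(-212 + Y) = 2*Y/(-212 + Y))
√((-10156 - 1*16712) + f(r(6))) = √((-10156 - 1*16712) + 2*(√2*√6)/(-212 + √2*√6)) = √((-10156 - 16712) + 2*(2*√3)/(-212 + 2*√3)) = √(-26868 + 4*√3/(-212 + 2*√3))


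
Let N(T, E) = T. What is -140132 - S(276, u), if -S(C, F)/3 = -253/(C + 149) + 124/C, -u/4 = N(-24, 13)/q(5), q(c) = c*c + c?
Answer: -1369794582/9775 ≈ -1.4013e+5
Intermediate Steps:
q(c) = c + c² (q(c) = c² + c = c + c²)
u = 16/5 (u = -(-96)/(5*(1 + 5)) = -(-96)/(5*6) = -(-96)/30 = -4*(-⅘) = 16/5 ≈ 3.2000)
S(C, F) = -372/C + 759/(149 + C) (S(C, F) = -3*(-253/(C + 149) + 124/C) = -3*(-253/(149 + C) + 124/C) = -372/C + 759/(149 + C))
-140132 - S(276, u) = -140132 - 3*(-18476 + 129*276)/(276*(149 + 276)) = -140132 - 3*(-18476 + 35604)/(276*425) = -140132 - 3*17128/(276*425) = -140132 - 1*4282/9775 = -140132 - 4282/9775 = -1369794582/9775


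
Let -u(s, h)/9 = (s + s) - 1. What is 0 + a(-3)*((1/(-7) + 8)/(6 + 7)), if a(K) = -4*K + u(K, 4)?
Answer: 4125/91 ≈ 45.330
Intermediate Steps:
u(s, h) = 9 - 18*s (u(s, h) = -9*((s + s) - 1) = -9*(2*s - 1) = -9*(-1 + 2*s) = 9 - 18*s)
a(K) = 9 - 22*K (a(K) = -4*K + (9 - 18*K) = 9 - 22*K)
0 + a(-3)*((1/(-7) + 8)/(6 + 7)) = 0 + (9 - 22*(-3))*((1/(-7) + 8)/(6 + 7)) = 0 + (9 + 66)*((-⅐ + 8)/13) = 0 + 75*((55/7)*(1/13)) = 0 + 75*(55/91) = 0 + 4125/91 = 4125/91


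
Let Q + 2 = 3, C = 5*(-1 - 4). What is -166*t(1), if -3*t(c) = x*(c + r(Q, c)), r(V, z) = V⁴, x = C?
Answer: -8300/3 ≈ -2766.7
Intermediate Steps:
C = -25 (C = 5*(-5) = -25)
Q = 1 (Q = -2 + 3 = 1)
x = -25
t(c) = 25/3 + 25*c/3 (t(c) = -(-25)*(c + 1⁴)/3 = -(-25)*(c + 1)/3 = -(-25)*(1 + c)/3 = -(-25 - 25*c)/3 = 25/3 + 25*c/3)
-166*t(1) = -166*(25/3 + (25/3)*1) = -166*(25/3 + 25/3) = -166*50/3 = -8300/3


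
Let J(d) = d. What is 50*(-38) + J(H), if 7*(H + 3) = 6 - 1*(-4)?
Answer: -13311/7 ≈ -1901.6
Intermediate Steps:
H = -11/7 (H = -3 + (6 - 1*(-4))/7 = -3 + (6 + 4)/7 = -3 + (⅐)*10 = -3 + 10/7 = -11/7 ≈ -1.5714)
50*(-38) + J(H) = 50*(-38) - 11/7 = -1900 - 11/7 = -13311/7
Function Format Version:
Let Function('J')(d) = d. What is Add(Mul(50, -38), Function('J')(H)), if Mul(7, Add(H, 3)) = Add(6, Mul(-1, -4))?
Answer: Rational(-13311, 7) ≈ -1901.6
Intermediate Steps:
H = Rational(-11, 7) (H = Add(-3, Mul(Rational(1, 7), Add(6, Mul(-1, -4)))) = Add(-3, Mul(Rational(1, 7), Add(6, 4))) = Add(-3, Mul(Rational(1, 7), 10)) = Add(-3, Rational(10, 7)) = Rational(-11, 7) ≈ -1.5714)
Add(Mul(50, -38), Function('J')(H)) = Add(Mul(50, -38), Rational(-11, 7)) = Add(-1900, Rational(-11, 7)) = Rational(-13311, 7)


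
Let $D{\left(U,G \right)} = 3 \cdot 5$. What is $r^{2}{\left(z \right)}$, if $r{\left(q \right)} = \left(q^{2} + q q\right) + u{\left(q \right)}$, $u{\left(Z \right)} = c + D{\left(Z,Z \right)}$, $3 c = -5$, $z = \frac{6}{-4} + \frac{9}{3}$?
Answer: $\frac{11449}{36} \approx 318.03$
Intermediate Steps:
$z = \frac{3}{2}$ ($z = 6 \left(- \frac{1}{4}\right) + 9 \cdot \frac{1}{3} = - \frac{3}{2} + 3 = \frac{3}{2} \approx 1.5$)
$c = - \frac{5}{3}$ ($c = \frac{1}{3} \left(-5\right) = - \frac{5}{3} \approx -1.6667$)
$D{\left(U,G \right)} = 15$
$u{\left(Z \right)} = \frac{40}{3}$ ($u{\left(Z \right)} = - \frac{5}{3} + 15 = \frac{40}{3}$)
$r{\left(q \right)} = \frac{40}{3} + 2 q^{2}$ ($r{\left(q \right)} = \left(q^{2} + q q\right) + \frac{40}{3} = \left(q^{2} + q^{2}\right) + \frac{40}{3} = 2 q^{2} + \frac{40}{3} = \frac{40}{3} + 2 q^{2}$)
$r^{2}{\left(z \right)} = \left(\frac{40}{3} + 2 \left(\frac{3}{2}\right)^{2}\right)^{2} = \left(\frac{40}{3} + 2 \cdot \frac{9}{4}\right)^{2} = \left(\frac{40}{3} + \frac{9}{2}\right)^{2} = \left(\frac{107}{6}\right)^{2} = \frac{11449}{36}$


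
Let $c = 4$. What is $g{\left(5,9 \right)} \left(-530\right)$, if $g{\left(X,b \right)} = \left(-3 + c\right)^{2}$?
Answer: $-530$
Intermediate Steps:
$g{\left(X,b \right)} = 1$ ($g{\left(X,b \right)} = \left(-3 + 4\right)^{2} = 1^{2} = 1$)
$g{\left(5,9 \right)} \left(-530\right) = 1 \left(-530\right) = -530$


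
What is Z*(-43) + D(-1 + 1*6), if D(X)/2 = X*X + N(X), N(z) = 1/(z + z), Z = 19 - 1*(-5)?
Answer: -4909/5 ≈ -981.80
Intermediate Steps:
Z = 24 (Z = 19 + 5 = 24)
N(z) = 1/(2*z)
D(X) = 1/X + 2*X² (D(X) = 2*(X*X + 1/(2*X)) = 2*(X² + 1/(2*X)) = 1/X + 2*X²)
Z*(-43) + D(-1 + 1*6) = 24*(-43) + (1 + 2*(-1 + 1*6)³)/(-1 + 1*6) = -1032 + (1 + 2*(-1 + 6)³)/(-1 + 6) = -1032 + (1 + 2*5³)/5 = -1032 + (1 + 2*125)/5 = -1032 + (1 + 250)/5 = -1032 + (⅕)*251 = -1032 + 251/5 = -4909/5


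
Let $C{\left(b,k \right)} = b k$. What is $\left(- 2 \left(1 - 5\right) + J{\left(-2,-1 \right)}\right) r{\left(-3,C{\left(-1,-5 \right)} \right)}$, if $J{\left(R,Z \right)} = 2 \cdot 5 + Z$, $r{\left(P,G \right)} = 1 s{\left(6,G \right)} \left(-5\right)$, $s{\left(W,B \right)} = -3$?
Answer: $255$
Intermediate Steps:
$r{\left(P,G \right)} = 15$ ($r{\left(P,G \right)} = 1 \left(-3\right) \left(-5\right) = \left(-3\right) \left(-5\right) = 15$)
$J{\left(R,Z \right)} = 10 + Z$
$\left(- 2 \left(1 - 5\right) + J{\left(-2,-1 \right)}\right) r{\left(-3,C{\left(-1,-5 \right)} \right)} = \left(- 2 \left(1 - 5\right) + \left(10 - 1\right)\right) 15 = \left(\left(-2\right) \left(-4\right) + 9\right) 15 = \left(8 + 9\right) 15 = 17 \cdot 15 = 255$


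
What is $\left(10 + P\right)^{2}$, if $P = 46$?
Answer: $3136$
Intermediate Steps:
$\left(10 + P\right)^{2} = \left(10 + 46\right)^{2} = 56^{2} = 3136$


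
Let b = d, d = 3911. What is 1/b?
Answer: 1/3911 ≈ 0.00025569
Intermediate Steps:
b = 3911
1/b = 1/3911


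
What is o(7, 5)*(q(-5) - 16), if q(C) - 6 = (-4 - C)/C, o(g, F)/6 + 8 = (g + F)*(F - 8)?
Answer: 13464/5 ≈ 2692.8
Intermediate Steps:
o(g, F) = -48 + 6*(-8 + F)*(F + g) (o(g, F) = -48 + 6*((g + F)*(F - 8)) = -48 + 6*((F + g)*(-8 + F)) = -48 + 6*((-8 + F)*(F + g)) = -48 + 6*(-8 + F)*(F + g))
q(C) = 6 + (-4 - C)/C
o(7, 5)*(q(-5) - 16) = (-48 - 48*5 - 48*7 + 6*5**2 + 6*5*7)*((5 - 4/(-5)) - 16) = (-48 - 240 - 336 + 6*25 + 210)*((5 - 4*(-1/5)) - 16) = (-48 - 240 - 336 + 150 + 210)*((5 + 4/5) - 16) = -264*(29/5 - 16) = -264*(-51/5) = 13464/5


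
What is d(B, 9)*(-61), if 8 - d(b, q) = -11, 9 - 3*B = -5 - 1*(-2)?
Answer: -1159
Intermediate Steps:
B = 4 (B = 3 - (-5 - 1*(-2))/3 = 3 - (-5 + 2)/3 = 3 - ⅓*(-3) = 3 + 1 = 4)
d(b, q) = 19 (d(b, q) = 8 - 1*(-11) = 8 + 11 = 19)
d(B, 9)*(-61) = 19*(-61) = -1159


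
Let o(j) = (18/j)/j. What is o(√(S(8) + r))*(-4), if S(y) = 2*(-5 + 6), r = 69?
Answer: -72/71 ≈ -1.0141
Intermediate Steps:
S(y) = 2 (S(y) = 2*1 = 2)
o(j) = 18/j²
o(√(S(8) + r))*(-4) = (18/(√(2 + 69))²)*(-4) = (18/(√71)²)*(-4) = (18*(1/71))*(-4) = (18/71)*(-4) = -72/71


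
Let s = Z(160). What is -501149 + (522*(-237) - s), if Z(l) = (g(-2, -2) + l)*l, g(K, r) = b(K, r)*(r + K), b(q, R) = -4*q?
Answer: -645343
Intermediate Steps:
g(K, r) = -4*K*(K + r) (g(K, r) = (-4*K)*(r + K) = (-4*K)*(K + r) = -4*K*(K + r))
Z(l) = l*(-32 + l) (Z(l) = (-4*(-2)*(-2 - 2) + l)*l = (-4*(-2)*(-4) + l)*l = (-32 + l)*l = l*(-32 + l))
s = 20480 (s = 160*(-32 + 160) = 160*128 = 20480)
-501149 + (522*(-237) - s) = -501149 + (522*(-237) - 1*20480) = -501149 + (-123714 - 20480) = -501149 - 144194 = -645343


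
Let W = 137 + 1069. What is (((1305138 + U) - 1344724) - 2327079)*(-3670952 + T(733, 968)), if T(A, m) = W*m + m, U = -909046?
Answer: 8197715731536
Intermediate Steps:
W = 1206
T(A, m) = 1207*m (T(A, m) = 1206*m + m = 1207*m)
(((1305138 + U) - 1344724) - 2327079)*(-3670952 + T(733, 968)) = (((1305138 - 909046) - 1344724) - 2327079)*(-3670952 + 1207*968) = ((396092 - 1344724) - 2327079)*(-3670952 + 1168376) = (-948632 - 2327079)*(-2502576) = -3275711*(-2502576) = 8197715731536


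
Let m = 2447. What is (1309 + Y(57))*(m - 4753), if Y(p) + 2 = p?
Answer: -3145384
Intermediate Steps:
Y(p) = -2 + p
(1309 + Y(57))*(m - 4753) = (1309 + (-2 + 57))*(2447 - 4753) = (1309 + 55)*(-2306) = 1364*(-2306) = -3145384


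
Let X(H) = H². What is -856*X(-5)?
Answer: -21400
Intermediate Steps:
-856*X(-5) = -856*(-5)² = -856*25 = -21400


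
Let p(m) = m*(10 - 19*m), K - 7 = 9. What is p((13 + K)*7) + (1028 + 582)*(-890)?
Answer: -2213841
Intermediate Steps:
K = 16 (K = 7 + 9 = 16)
p((13 + K)*7) + (1028 + 582)*(-890) = ((13 + 16)*7)*(10 - 19*(13 + 16)*7) + (1028 + 582)*(-890) = (29*7)*(10 - 551*7) + 1610*(-890) = 203*(10 - 19*203) - 1432900 = 203*(10 - 3857) - 1432900 = 203*(-3847) - 1432900 = -780941 - 1432900 = -2213841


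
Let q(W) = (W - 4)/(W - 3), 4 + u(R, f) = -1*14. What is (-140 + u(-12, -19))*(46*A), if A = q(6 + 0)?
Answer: -14536/3 ≈ -4845.3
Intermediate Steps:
u(R, f) = -18 (u(R, f) = -4 - 1*14 = -4 - 14 = -18)
q(W) = (-4 + W)/(-3 + W)
A = ⅔ (A = (-4 + (6 + 0))/(-3 + (6 + 0)) = (-4 + 6)/(-3 + 6) = 2/3 = (⅓)*2 = ⅔ ≈ 0.66667)
(-140 + u(-12, -19))*(46*A) = (-140 - 18)*(46*(⅔)) = -158*92/3 = -14536/3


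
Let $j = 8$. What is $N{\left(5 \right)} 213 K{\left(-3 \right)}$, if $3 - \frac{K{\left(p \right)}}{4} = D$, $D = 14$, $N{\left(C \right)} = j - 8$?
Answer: $0$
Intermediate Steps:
$N{\left(C \right)} = 0$ ($N{\left(C \right)} = 8 - 8 = 0$)
$K{\left(p \right)} = -44$ ($K{\left(p \right)} = 12 - 56 = -44$)
$N{\left(5 \right)} 213 K{\left(-3 \right)} = 0 \cdot 213 \left(-44\right) = 0 \left(-44\right) = 0$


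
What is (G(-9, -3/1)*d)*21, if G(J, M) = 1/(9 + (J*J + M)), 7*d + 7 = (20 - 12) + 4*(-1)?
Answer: -3/29 ≈ -0.10345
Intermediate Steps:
d = -3/7 (d = -1 + ((20 - 12) + 4*(-1))/7 = -1 + (8 - 4)/7 = -1 + (1/7)*4 = -1 + 4/7 = -3/7 ≈ -0.42857)
G(J, M) = 1/(9 + M + J**2) (G(J, M) = 1/(9 + (J**2 + M)) = 1/(9 + (M + J**2)) = 1/(9 + M + J**2))
(G(-9, -3/1)*d)*21 = (-3/7/(9 - 3/1 + (-9)**2))*21 = (-3/7/(9 - 3*1 + 81))*21 = (-3/7/(9 - 3 + 81))*21 = (-3/7/87)*21 = ((1/87)*(-3/7))*21 = -1/203*21 = -3/29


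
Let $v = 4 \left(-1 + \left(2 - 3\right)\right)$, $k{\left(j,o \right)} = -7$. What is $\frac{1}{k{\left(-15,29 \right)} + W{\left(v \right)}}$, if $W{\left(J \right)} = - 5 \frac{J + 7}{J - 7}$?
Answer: $- \frac{3}{22} \approx -0.13636$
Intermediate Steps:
$v = -8$ ($v = 4 \left(-1 - 1\right) = 4 \left(-2\right) = -8$)
$W{\left(J \right)} = - \frac{5 \left(7 + J\right)}{-7 + J}$ ($W{\left(J \right)} = - 5 \frac{7 + J}{-7 + J} = - \frac{5 \left(7 + J\right)}{-7 + J}$)
$\frac{1}{k{\left(-15,29 \right)} + W{\left(v \right)}} = \frac{1}{-7 + \frac{5 \left(-7 - -8\right)}{-7 - 8}} = \frac{1}{-7 + \frac{5 \left(-7 + 8\right)}{-15}} = \frac{1}{-7 + 5 \left(- \frac{1}{15}\right) 1} = \frac{1}{-7 - \frac{1}{3}} = \frac{1}{- \frac{22}{3}} = - \frac{3}{22}$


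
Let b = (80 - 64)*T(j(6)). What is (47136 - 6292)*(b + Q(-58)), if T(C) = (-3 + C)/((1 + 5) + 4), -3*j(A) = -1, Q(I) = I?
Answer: -38148296/15 ≈ -2.5432e+6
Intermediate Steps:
j(A) = ⅓ (j(A) = -⅓*(-1) = ⅓)
T(C) = -3/10 + C/10 (T(C) = (-3 + C)/(6 + 4) = (-3 + C)/10 = (-3 + C)*(⅒) = -3/10 + C/10)
b = -64/15 (b = (80 - 64)*(-3/10 + (⅒)*(⅓)) = 16*(-3/10 + 1/30) = 16*(-4/15) = -64/15 ≈ -4.2667)
(47136 - 6292)*(b + Q(-58)) = (47136 - 6292)*(-64/15 - 58) = 40844*(-934/15) = -38148296/15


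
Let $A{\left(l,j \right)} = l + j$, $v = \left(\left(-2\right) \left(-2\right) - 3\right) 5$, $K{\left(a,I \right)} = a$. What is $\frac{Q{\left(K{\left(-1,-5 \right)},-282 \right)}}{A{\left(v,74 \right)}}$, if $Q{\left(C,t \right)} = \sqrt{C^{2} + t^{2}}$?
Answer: $\frac{5 \sqrt{3181}}{79} \approx 3.5696$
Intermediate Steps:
$v = 5$ ($v = \left(4 - 3\right) 5 = 1 \cdot 5 = 5$)
$A{\left(l,j \right)} = j + l$
$\frac{Q{\left(K{\left(-1,-5 \right)},-282 \right)}}{A{\left(v,74 \right)}} = \frac{\sqrt{\left(-1\right)^{2} + \left(-282\right)^{2}}}{74 + 5} = \frac{\sqrt{1 + 79524}}{79} = \sqrt{79525} \cdot \frac{1}{79} = 5 \sqrt{3181} \cdot \frac{1}{79} = \frac{5 \sqrt{3181}}{79}$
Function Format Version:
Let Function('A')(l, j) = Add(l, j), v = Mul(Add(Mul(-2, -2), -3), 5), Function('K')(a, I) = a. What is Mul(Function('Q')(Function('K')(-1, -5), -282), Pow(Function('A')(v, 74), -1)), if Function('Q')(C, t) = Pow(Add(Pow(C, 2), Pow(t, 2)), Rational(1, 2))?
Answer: Mul(Rational(5, 79), Pow(3181, Rational(1, 2))) ≈ 3.5696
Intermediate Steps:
v = 5 (v = Mul(Add(4, -3), 5) = Mul(1, 5) = 5)
Function('A')(l, j) = Add(j, l)
Mul(Function('Q')(Function('K')(-1, -5), -282), Pow(Function('A')(v, 74), -1)) = Mul(Pow(Add(Pow(-1, 2), Pow(-282, 2)), Rational(1, 2)), Pow(Add(74, 5), -1)) = Mul(Pow(Add(1, 79524), Rational(1, 2)), Pow(79, -1)) = Mul(Pow(79525, Rational(1, 2)), Rational(1, 79)) = Mul(Mul(5, Pow(3181, Rational(1, 2))), Rational(1, 79)) = Mul(Rational(5, 79), Pow(3181, Rational(1, 2)))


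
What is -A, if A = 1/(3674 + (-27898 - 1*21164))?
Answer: 1/45388 ≈ 2.2032e-5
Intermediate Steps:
A = -1/45388 (A = 1/(3674 + (-27898 - 21164)) = 1/(3674 - 49062) = 1/(-45388) = -1/45388 ≈ -2.2032e-5)
-A = -1*(-1/45388) = 1/45388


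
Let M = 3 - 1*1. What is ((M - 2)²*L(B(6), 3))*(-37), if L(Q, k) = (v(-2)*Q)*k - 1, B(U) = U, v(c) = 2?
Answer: 0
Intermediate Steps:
M = 2 (M = 3 - 1 = 2)
L(Q, k) = -1 + 2*Q*k (L(Q, k) = (2*Q)*k - 1 = 2*Q*k - 1 = -1 + 2*Q*k)
((M - 2)²*L(B(6), 3))*(-37) = ((2 - 2)²*(-1 + 2*6*3))*(-37) = (0²*(-1 + 36))*(-37) = (0*35)*(-37) = 0*(-37) = 0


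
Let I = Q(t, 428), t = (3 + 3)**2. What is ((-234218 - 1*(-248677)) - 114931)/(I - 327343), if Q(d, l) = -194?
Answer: 100472/327537 ≈ 0.30675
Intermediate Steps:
t = 36 (t = 6**2 = 36)
I = -194
((-234218 - 1*(-248677)) - 114931)/(I - 327343) = ((-234218 - 1*(-248677)) - 114931)/(-194 - 327343) = ((-234218 + 248677) - 114931)/(-327537) = (14459 - 114931)*(-1/327537) = -100472*(-1/327537) = 100472/327537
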